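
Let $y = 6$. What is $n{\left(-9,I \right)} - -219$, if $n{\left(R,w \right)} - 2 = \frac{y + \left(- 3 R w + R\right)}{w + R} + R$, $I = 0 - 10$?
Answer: $\frac{4301}{19} \approx 226.37$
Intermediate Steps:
$I = -10$ ($I = 0 - 10 = -10$)
$n{\left(R,w \right)} = 2 + R + \frac{6 + R - 3 R w}{R + w}$ ($n{\left(R,w \right)} = 2 + \left(\frac{6 + \left(- 3 R w + R\right)}{w + R} + R\right) = 2 + \left(\frac{6 - \left(- R + 3 R w\right)}{R + w} + R\right) = 2 + \left(\frac{6 + R - 3 R w}{R + w} + R\right) = 2 + \left(R + \frac{6 + R - 3 R w}{R + w}\right) = 2 + R + \frac{6 + R - 3 R w}{R + w}$)
$n{\left(-9,I \right)} - -219 = \frac{6 + \left(-9\right)^{2} + 2 \left(-10\right) + 3 \left(-9\right) - \left(-18\right) \left(-10\right)}{-9 - 10} - -219 = \frac{6 + 81 - 20 - 27 - 180}{-19} + 219 = \left(- \frac{1}{19}\right) \left(-140\right) + 219 = \frac{140}{19} + 219 = \frac{4301}{19}$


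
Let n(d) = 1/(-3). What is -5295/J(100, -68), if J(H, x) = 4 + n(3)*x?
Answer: -3177/16 ≈ -198.56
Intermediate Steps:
n(d) = -1/3
J(H, x) = 4 - x/3
-5295/J(100, -68) = -5295/(4 - 1/3*(-68)) = -5295/(4 + 68/3) = -5295/80/3 = -5295*3/80 = -3177/16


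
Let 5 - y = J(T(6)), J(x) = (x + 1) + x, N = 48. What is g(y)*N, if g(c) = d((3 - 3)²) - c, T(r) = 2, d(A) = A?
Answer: 0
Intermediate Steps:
J(x) = 1 + 2*x (J(x) = (1 + x) + x = 1 + 2*x)
y = 0 (y = 5 - (1 + 2*2) = 5 - (1 + 4) = 5 - 1*5 = 5 - 5 = 0)
g(c) = -c (g(c) = (3 - 3)² - c = 0² - c = 0 - c = -c)
g(y)*N = -1*0*48 = 0*48 = 0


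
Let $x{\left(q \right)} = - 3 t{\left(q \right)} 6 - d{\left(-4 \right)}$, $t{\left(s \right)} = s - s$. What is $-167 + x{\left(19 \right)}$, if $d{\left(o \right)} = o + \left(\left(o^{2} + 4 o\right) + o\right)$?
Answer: $-159$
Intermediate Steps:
$t{\left(s \right)} = 0$
$d{\left(o \right)} = o^{2} + 6 o$ ($d{\left(o \right)} = o + \left(o^{2} + 5 o\right) = o^{2} + 6 o$)
$x{\left(q \right)} = 8$ ($x{\left(q \right)} = \left(-3\right) 0 \cdot 6 - - 4 \left(6 - 4\right) = 0 \cdot 6 - \left(-4\right) 2 = 0 - -8 = 0 + 8 = 8$)
$-167 + x{\left(19 \right)} = -167 + 8 = -159$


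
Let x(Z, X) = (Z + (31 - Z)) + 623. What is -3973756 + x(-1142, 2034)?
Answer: -3973102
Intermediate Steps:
x(Z, X) = 654 (x(Z, X) = 31 + 623 = 654)
-3973756 + x(-1142, 2034) = -3973756 + 654 = -3973102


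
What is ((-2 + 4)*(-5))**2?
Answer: 100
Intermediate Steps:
((-2 + 4)*(-5))**2 = (2*(-5))**2 = (-10)**2 = 100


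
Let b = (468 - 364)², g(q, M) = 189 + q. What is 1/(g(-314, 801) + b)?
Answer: 1/10691 ≈ 9.3537e-5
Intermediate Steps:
b = 10816 (b = 104² = 10816)
1/(g(-314, 801) + b) = 1/((189 - 314) + 10816) = 1/(-125 + 10816) = 1/10691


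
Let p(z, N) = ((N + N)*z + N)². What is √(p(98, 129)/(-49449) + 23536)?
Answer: 7*√58084196455/16483 ≈ 102.35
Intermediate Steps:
p(z, N) = (N + 2*N*z)² (p(z, N) = ((2*N)*z + N)² = (2*N*z + N)² = (N + 2*N*z)²)
√(p(98, 129)/(-49449) + 23536) = √((129²*(1 + 2*98)²)/(-49449) + 23536) = √((16641*(1 + 196)²)*(-1/49449) + 23536) = √((16641*197²)*(-1/49449) + 23536) = √((16641*38809)*(-1/49449) + 23536) = √(645820569*(-1/49449) + 23536) = √(-215273523/16483 + 23536) = √(172670365/16483) = 7*√58084196455/16483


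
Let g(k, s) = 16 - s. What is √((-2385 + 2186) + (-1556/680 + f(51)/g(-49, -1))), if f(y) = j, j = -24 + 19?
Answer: I*√5825730/170 ≈ 14.198*I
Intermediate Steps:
j = -5
f(y) = -5
√((-2385 + 2186) + (-1556/680 + f(51)/g(-49, -1))) = √((-2385 + 2186) + (-1556/680 - 5/(16 - 1*(-1)))) = √(-199 + (-1556*1/680 - 5/(16 + 1))) = √(-199 + (-389/170 - 5/17)) = √(-199 - 439/170) = √(-34269/170) = I*√5825730/170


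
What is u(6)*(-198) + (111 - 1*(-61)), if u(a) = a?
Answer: -1016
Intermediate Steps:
u(6)*(-198) + (111 - 1*(-61)) = 6*(-198) + (111 - 1*(-61)) = -1188 + (111 + 61) = -1188 + 172 = -1016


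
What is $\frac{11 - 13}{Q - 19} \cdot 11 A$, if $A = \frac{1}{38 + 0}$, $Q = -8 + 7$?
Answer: $\frac{11}{380} \approx 0.028947$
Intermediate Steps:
$Q = -1$
$A = \frac{1}{38} \approx 0.026316$
$\frac{11 - 13}{Q - 19} \cdot 11 A = \frac{11 - 13}{-1 - 19} \cdot 11 \cdot \frac{1}{38} = - \frac{2}{-20} \cdot 11 \cdot \frac{1}{38} = \left(-2\right) \left(- \frac{1}{20}\right) 11 \cdot \frac{1}{38} = \frac{1}{10} \cdot 11 \cdot \frac{1}{38} = \frac{11}{10} \cdot \frac{1}{38} = \frac{11}{380}$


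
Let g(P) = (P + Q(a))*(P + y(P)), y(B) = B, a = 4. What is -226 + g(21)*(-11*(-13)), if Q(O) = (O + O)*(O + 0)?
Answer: 318092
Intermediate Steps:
Q(O) = 2*O² (Q(O) = (2*O)*O = 2*O²)
g(P) = 2*P*(32 + P) (g(P) = (P + 2*4²)*(P + P) = (P + 2*16)*(2*P) = (P + 32)*(2*P) = (32 + P)*(2*P) = 2*P*(32 + P))
-226 + g(21)*(-11*(-13)) = -226 + (2*21*(32 + 21))*(-11*(-13)) = -226 + (2*21*53)*143 = -226 + 2226*143 = -226 + 318318 = 318092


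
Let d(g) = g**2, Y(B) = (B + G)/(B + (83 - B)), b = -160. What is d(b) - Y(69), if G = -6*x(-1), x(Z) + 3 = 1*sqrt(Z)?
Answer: 2124713/83 + 6*I/83 ≈ 25599.0 + 0.072289*I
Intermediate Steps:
x(Z) = -3 + sqrt(Z) (x(Z) = -3 + 1*sqrt(Z) = -3 + sqrt(Z))
G = 18 - 6*I (G = -6*(-3 + sqrt(-1)) = -6*(-3 + I) = 18 - 6*I ≈ 18.0 - 6.0*I)
Y(B) = 18/83 - 6*I/83 + B/83 (Y(B) = (B + (18 - 6*I))/(B + (83 - B)) = (18 + B - 6*I)/83 = (18 + B - 6*I)*(1/83) = 18/83 - 6*I/83 + B/83)
d(b) - Y(69) = (-160)**2 - (18/83 - 6*I/83 + (1/83)*69) = 25600 - (18/83 - 6*I/83 + 69/83) = 25600 - (87/83 - 6*I/83) = 25600 + (-87/83 + 6*I/83) = 2124713/83 + 6*I/83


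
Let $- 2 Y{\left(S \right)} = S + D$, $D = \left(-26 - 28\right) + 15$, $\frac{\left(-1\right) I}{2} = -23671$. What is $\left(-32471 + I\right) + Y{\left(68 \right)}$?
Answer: $\frac{29713}{2} \approx 14857.0$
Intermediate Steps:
$I = 47342$ ($I = \left(-2\right) \left(-23671\right) = 47342$)
$D = -39$ ($D = -54 + 15 = -39$)
$Y{\left(S \right)} = \frac{39}{2} - \frac{S}{2}$ ($Y{\left(S \right)} = - \frac{S - 39}{2} = - \frac{-39 + S}{2} = \frac{39}{2} - \frac{S}{2}$)
$\left(-32471 + I\right) + Y{\left(68 \right)} = \left(-32471 + 47342\right) + \left(\frac{39}{2} - 34\right) = 14871 + \left(\frac{39}{2} - 34\right) = 14871 - \frac{29}{2} = \frac{29713}{2}$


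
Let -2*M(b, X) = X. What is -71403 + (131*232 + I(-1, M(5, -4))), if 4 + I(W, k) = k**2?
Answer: -41011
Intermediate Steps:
M(b, X) = -X/2
I(W, k) = -4 + k**2
-71403 + (131*232 + I(-1, M(5, -4))) = -71403 + (131*232 + (-4 + (-1/2*(-4))**2)) = -71403 + (30392 + (-4 + 2**2)) = -71403 + (30392 + (-4 + 4)) = -71403 + (30392 + 0) = -71403 + 30392 = -41011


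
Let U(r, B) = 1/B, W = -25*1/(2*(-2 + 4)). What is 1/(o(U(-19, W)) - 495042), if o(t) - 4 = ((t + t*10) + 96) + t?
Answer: -25/12373598 ≈ -2.0204e-6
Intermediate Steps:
W = -25/4 (W = -25/(2*2) = -25/4 ≈ -6.2500)
o(t) = 100 + 12*t (o(t) = 4 + (((t + t*10) + 96) + t) = 4 + (((t + 10*t) + 96) + t) = 4 + ((11*t + 96) + t) = 4 + ((96 + 11*t) + t) = 4 + (96 + 12*t) = 100 + 12*t)
1/(o(U(-19, W)) - 495042) = 1/((100 + 12/(-25/4)) - 495042) = 1/((100 + 12*(-4/25)) - 495042) = 1/((100 - 48/25) - 495042) = 1/(2452/25 - 495042) = 1/(-12373598/25) = -25/12373598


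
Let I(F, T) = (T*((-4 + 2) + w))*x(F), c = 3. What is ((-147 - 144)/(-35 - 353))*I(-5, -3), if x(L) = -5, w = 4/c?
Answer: -15/2 ≈ -7.5000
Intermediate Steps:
w = 4/3 ≈ 1.3333
I(F, T) = 10*T/3 (I(F, T) = (T*((-4 + 2) + 4/3))*(-5) = (T*(-2 + 4/3))*(-5) = (T*(-⅔))*(-5) = -2*T/3*(-5) = 10*T/3)
((-147 - 144)/(-35 - 353))*I(-5, -3) = ((-147 - 144)/(-35 - 353))*((10/3)*(-3)) = -291/(-388)*(-10) = -291*(-1/388)*(-10) = (¾)*(-10) = -15/2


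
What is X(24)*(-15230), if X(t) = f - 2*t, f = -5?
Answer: 807190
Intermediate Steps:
X(t) = -5 - 2*t
X(24)*(-15230) = (-5 - 2*24)*(-15230) = (-5 - 48)*(-15230) = -53*(-15230) = 807190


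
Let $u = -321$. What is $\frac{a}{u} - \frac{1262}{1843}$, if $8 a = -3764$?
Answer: $\frac{924059}{1183206} \approx 0.78098$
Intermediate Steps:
$a = - \frac{941}{2}$ ($a = \frac{1}{8} \left(-3764\right) = - \frac{941}{2} \approx -470.5$)
$\frac{a}{u} - \frac{1262}{1843} = - \frac{941}{2 \left(-321\right)} - \frac{1262}{1843} = \left(- \frac{941}{2}\right) \left(- \frac{1}{321}\right) - \frac{1262}{1843} = \frac{941}{642} - \frac{1262}{1843} = \frac{924059}{1183206}$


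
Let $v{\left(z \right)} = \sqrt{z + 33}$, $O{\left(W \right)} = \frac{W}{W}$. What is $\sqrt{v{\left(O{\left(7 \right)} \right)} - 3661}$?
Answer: $\sqrt{-3661 + \sqrt{34}} \approx 60.458 i$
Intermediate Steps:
$O{\left(W \right)} = 1$
$v{\left(z \right)} = \sqrt{33 + z}$
$\sqrt{v{\left(O{\left(7 \right)} \right)} - 3661} = \sqrt{\sqrt{33 + 1} - 3661} = \sqrt{\sqrt{34} - 3661} = \sqrt{-3661 + \sqrt{34}}$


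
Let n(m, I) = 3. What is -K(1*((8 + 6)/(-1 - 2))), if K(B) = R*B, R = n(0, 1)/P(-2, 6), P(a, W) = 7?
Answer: 2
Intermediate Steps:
R = 3/7 ≈ 0.42857
K(B) = 3*B/7
-K(1*((8 + 6)/(-1 - 2))) = -3*1*((8 + 6)/(-1 - 2))/7 = -3*1*(14/(-3))/7 = -3*1*(14*(-⅓))/7 = -3*1*(-14/3)/7 = -3*(-14)/(7*3) = -1*(-2) = 2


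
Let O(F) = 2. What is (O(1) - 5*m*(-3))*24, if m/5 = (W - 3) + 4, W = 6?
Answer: 12648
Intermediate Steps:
m = 35 (m = 5*((6 - 3) + 4) = 5*(3 + 4) = 5*7 = 35)
(O(1) - 5*m*(-3))*24 = (2 - 5*35*(-3))*24 = (2 - 175*(-3))*24 = (2 - 1*(-525))*24 = (2 + 525)*24 = 527*24 = 12648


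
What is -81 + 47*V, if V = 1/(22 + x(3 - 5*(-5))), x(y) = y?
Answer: -4003/50 ≈ -80.060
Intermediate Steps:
V = 1/50 (V = 1/(22 + (3 - 5*(-5))) = 1/(22 + (3 + 25)) = 1/(22 + 28) = 1/50 ≈ 0.020000)
-81 + 47*V = -81 + 47*(1/50) = -81 + 47/50 = -4003/50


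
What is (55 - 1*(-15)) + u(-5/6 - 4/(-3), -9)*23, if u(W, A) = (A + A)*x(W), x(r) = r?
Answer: -137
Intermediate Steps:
u(W, A) = 2*A*W (u(W, A) = (A + A)*W = (2*A)*W = 2*A*W)
(55 - 1*(-15)) + u(-5/6 - 4/(-3), -9)*23 = (55 - 1*(-15)) + (2*(-9)*(-5/6 - 4/(-3)))*23 = (55 + 15) + (2*(-9)*(-5*⅙ - 4*(-⅓)))*23 = 70 + (2*(-9)*(-⅚ + 4/3))*23 = 70 + (2*(-9)*(½))*23 = 70 - 9*23 = 70 - 207 = -137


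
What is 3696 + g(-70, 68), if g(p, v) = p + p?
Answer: 3556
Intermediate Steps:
g(p, v) = 2*p
3696 + g(-70, 68) = 3696 + 2*(-70) = 3696 - 140 = 3556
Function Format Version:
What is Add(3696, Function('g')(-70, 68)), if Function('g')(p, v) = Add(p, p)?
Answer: 3556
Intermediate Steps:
Function('g')(p, v) = Mul(2, p)
Add(3696, Function('g')(-70, 68)) = Add(3696, Mul(2, -70)) = Add(3696, -140) = 3556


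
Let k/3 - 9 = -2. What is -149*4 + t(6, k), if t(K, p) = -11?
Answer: -607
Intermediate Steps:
k = 21 (k = 27 + 3*(-2) = 27 - 6 = 21)
-149*4 + t(6, k) = -149*4 - 11 = -596 - 11 = -607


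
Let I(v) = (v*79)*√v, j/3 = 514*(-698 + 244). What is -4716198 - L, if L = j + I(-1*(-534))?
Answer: -4016130 - 42186*√534 ≈ -4.9910e+6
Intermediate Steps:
j = -700068 (j = 3*(514*(-698 + 244)) = 3*(514*(-454)) = 3*(-233356) = -700068)
I(v) = 79*v^(3/2) (I(v) = (79*v)*√v = 79*v^(3/2))
L = -700068 + 42186*√534 (L = -700068 + 79*(-1*(-534))^(3/2) = -700068 + 79*534^(3/2) = -700068 + 79*(534*√534) = -700068 + 42186*√534 ≈ 2.7478e+5)
-4716198 - L = -4716198 - (-700068 + 42186*√534) = -4716198 + (700068 - 42186*√534) = -4016130 - 42186*√534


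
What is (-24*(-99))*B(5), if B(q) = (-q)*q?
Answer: -59400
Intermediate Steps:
B(q) = -q²
(-24*(-99))*B(5) = (-24*(-99))*(-1*5²) = 2376*(-1*25) = 2376*(-25) = -59400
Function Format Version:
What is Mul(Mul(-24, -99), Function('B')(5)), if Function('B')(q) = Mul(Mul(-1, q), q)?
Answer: -59400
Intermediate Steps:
Function('B')(q) = Mul(-1, Pow(q, 2))
Mul(Mul(-24, -99), Function('B')(5)) = Mul(Mul(-24, -99), Mul(-1, Pow(5, 2))) = Mul(2376, Mul(-1, 25)) = Mul(2376, -25) = -59400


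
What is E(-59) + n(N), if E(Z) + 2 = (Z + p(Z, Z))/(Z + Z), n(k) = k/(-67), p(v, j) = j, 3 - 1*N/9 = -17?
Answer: -247/67 ≈ -3.6866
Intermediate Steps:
N = 180 (N = 27 - 9*(-17) = 27 + 153 = 180)
n(k) = -k/67 (n(k) = k*(-1/67) = -k/67)
E(Z) = -1 (E(Z) = -2 + (Z + Z)/(Z + Z) = -2 + (2*Z)/((2*Z)) = -2 + (2*Z)*(1/(2*Z)) = -2 + 1 = -1)
E(-59) + n(N) = -1 - 1/67*180 = -1 - 180/67 = -247/67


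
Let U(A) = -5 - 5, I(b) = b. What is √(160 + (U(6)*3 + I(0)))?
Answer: √130 ≈ 11.402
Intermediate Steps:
U(A) = -10
√(160 + (U(6)*3 + I(0))) = √(160 + (-10*3 + 0)) = √(160 + (-30 + 0)) = √(160 - 30) = √130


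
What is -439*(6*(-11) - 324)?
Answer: 171210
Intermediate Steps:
-439*(6*(-11) - 324) = -439*(-66 - 324) = -439*(-390) = 171210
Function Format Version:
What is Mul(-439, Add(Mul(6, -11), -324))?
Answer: 171210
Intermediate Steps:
Mul(-439, Add(Mul(6, -11), -324)) = Mul(-439, Add(-66, -324)) = Mul(-439, -390) = 171210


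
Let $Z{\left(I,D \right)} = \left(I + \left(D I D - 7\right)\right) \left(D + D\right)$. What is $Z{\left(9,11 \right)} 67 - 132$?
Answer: $1608002$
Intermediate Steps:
$Z{\left(I,D \right)} = 2 D \left(-7 + I + I D^{2}\right)$ ($Z{\left(I,D \right)} = \left(I + \left(I D^{2} - 7\right)\right) 2 D = \left(I + \left(-7 + I D^{2}\right)\right) 2 D = \left(-7 + I + I D^{2}\right) 2 D = 2 D \left(-7 + I + I D^{2}\right)$)
$Z{\left(9,11 \right)} 67 - 132 = 2 \cdot 11 \left(-7 + 9 + 9 \cdot 11^{2}\right) 67 - 132 = 2 \cdot 11 \left(-7 + 9 + 9 \cdot 121\right) 67 - 132 = 2 \cdot 11 \left(-7 + 9 + 1089\right) 67 - 132 = 2 \cdot 11 \cdot 1091 \cdot 67 - 132 = 24002 \cdot 67 - 132 = 1608134 - 132 = 1608002$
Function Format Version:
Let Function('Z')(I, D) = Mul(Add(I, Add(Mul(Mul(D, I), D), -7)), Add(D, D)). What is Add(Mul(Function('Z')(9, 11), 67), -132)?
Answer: 1608002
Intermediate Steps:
Function('Z')(I, D) = Mul(2, D, Add(-7, I, Mul(I, Pow(D, 2)))) (Function('Z')(I, D) = Mul(Add(I, Add(Mul(I, Pow(D, 2)), -7)), Mul(2, D)) = Mul(Add(I, Add(-7, Mul(I, Pow(D, 2)))), Mul(2, D)) = Mul(Add(-7, I, Mul(I, Pow(D, 2))), Mul(2, D)) = Mul(2, D, Add(-7, I, Mul(I, Pow(D, 2)))))
Add(Mul(Function('Z')(9, 11), 67), -132) = Add(Mul(Mul(2, 11, Add(-7, 9, Mul(9, Pow(11, 2)))), 67), -132) = Add(Mul(Mul(2, 11, Add(-7, 9, Mul(9, 121))), 67), -132) = Add(Mul(Mul(2, 11, Add(-7, 9, 1089)), 67), -132) = Add(Mul(Mul(2, 11, 1091), 67), -132) = Add(Mul(24002, 67), -132) = Add(1608134, -132) = 1608002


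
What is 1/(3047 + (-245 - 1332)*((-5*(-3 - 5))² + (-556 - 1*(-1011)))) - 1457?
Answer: -4717311417/3237688 ≈ -1457.0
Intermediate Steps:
1/(3047 + (-245 - 1332)*((-5*(-3 - 5))² + (-556 - 1*(-1011)))) - 1457 = 1/(3047 - 1577*((-5*(-8))² + (-556 + 1011))) - 1457 = 1/(3047 - 1577*(40² + 455)) - 1457 = 1/(3047 - 1577*(1600 + 455)) - 1457 = 1/(3047 - 1577*2055) - 1457 = 1/(3047 - 3240735) - 1457 = 1/(-3237688) - 1457 = -1/3237688 - 1457 = -4717311417/3237688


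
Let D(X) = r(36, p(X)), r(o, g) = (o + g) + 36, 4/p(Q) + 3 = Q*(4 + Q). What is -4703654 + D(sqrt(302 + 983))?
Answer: -1908436062980/405741 - 4*sqrt(1285)/405741 ≈ -4.7036e+6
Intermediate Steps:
p(Q) = 4/(-3 + Q*(4 + Q))
r(o, g) = 36 + g + o (r(o, g) = (g + o) + 36 = 36 + g + o)
D(X) = 72 + 4/(-3 + X**2 + 4*X) (D(X) = 36 + 4/(-3 + X**2 + 4*X) + 36 = 72 + 4/(-3 + X**2 + 4*X))
-4703654 + D(sqrt(302 + 983)) = -4703654 + 4*(-53 + 18*(sqrt(302 + 983))**2 + 72*sqrt(302 + 983))/(-3 + (sqrt(302 + 983))**2 + 4*sqrt(302 + 983)) = -4703654 + 4*(-53 + 18*(sqrt(1285))**2 + 72*sqrt(1285))/(-3 + (sqrt(1285))**2 + 4*sqrt(1285)) = -4703654 + 4*(-53 + 18*1285 + 72*sqrt(1285))/(-3 + 1285 + 4*sqrt(1285)) = -4703654 + 4*(-53 + 23130 + 72*sqrt(1285))/(1282 + 4*sqrt(1285)) = -4703654 + 4*(23077 + 72*sqrt(1285))/(1282 + 4*sqrt(1285))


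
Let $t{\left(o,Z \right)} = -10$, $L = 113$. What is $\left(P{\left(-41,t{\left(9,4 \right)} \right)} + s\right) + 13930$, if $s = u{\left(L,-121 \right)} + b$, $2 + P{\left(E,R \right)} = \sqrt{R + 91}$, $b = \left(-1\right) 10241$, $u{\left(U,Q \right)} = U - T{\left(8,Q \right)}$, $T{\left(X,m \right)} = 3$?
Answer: $3806$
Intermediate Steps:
$u{\left(U,Q \right)} = -3 + U$ ($u{\left(U,Q \right)} = U - 3 = -3 + U$)
$b = -10241$
$P{\left(E,R \right)} = -2 + \sqrt{91 + R}$ ($P{\left(E,R \right)} = -2 + \sqrt{R + 91} = -2 + \sqrt{91 + R}$)
$s = -10131$ ($s = \left(-3 + 113\right) - 10241 = 110 - 10241 = -10131$)
$\left(P{\left(-41,t{\left(9,4 \right)} \right)} + s\right) + 13930 = \left(\left(-2 + \sqrt{91 - 10}\right) - 10131\right) + 13930 = \left(\left(-2 + \sqrt{81}\right) - 10131\right) + 13930 = \left(\left(-2 + 9\right) - 10131\right) + 13930 = \left(7 - 10131\right) + 13930 = -10124 + 13930 = 3806$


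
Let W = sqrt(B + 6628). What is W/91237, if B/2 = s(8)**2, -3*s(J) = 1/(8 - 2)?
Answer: 7*sqrt(43826)/1642266 ≈ 0.00089232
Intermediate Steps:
s(J) = -1/18 (s(J) = -1/(3*(8 - 2)) = -1/3/6 = -1/3*1/6 = -1/18)
B = 1/162 (B = 2*(-1/18)**2 = 2*(1/324) = 1/162 ≈ 0.0061728)
W = 7*sqrt(43826)/18 (W = sqrt(1/162 + 6628) = sqrt(1073737/162) = 7*sqrt(43826)/18 ≈ 81.413)
W/91237 = (7*sqrt(43826)/18)/91237 = (7*sqrt(43826)/18)*(1/91237) = 7*sqrt(43826)/1642266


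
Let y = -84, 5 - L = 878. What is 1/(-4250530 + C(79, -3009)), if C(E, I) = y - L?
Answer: -1/4249741 ≈ -2.3531e-7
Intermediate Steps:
L = -873 (L = 5 - 1*878 = 5 - 878 = -873)
C(E, I) = 789 (C(E, I) = -84 - 1*(-873) = -84 + 873 = 789)
1/(-4250530 + C(79, -3009)) = 1/(-4250530 + 789) = 1/(-4249741) = -1/4249741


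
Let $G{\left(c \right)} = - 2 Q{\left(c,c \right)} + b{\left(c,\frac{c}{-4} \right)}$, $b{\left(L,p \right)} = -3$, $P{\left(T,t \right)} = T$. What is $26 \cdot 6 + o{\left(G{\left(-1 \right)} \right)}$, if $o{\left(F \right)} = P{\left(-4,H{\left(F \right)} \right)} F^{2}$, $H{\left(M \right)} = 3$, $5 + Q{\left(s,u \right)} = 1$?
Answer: $56$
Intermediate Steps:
$Q{\left(s,u \right)} = -4$ ($Q{\left(s,u \right)} = -5 + 1 = -4$)
$G{\left(c \right)} = 5$ ($G{\left(c \right)} = \left(-2\right) \left(-4\right) - 3 = 8 - 3 = 5$)
$o{\left(F \right)} = - 4 F^{2}$
$26 \cdot 6 + o{\left(G{\left(-1 \right)} \right)} = 26 \cdot 6 - 4 \cdot 5^{2} = 156 - 100 = 56$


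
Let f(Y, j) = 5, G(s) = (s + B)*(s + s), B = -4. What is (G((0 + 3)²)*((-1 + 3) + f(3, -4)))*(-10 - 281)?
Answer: -183330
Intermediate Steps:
G(s) = 2*s*(-4 + s) (G(s) = (s - 4)*(s + s) = (-4 + s)*(2*s) = 2*s*(-4 + s))
(G((0 + 3)²)*((-1 + 3) + f(3, -4)))*(-10 - 281) = ((2*(0 + 3)²*(-4 + (0 + 3)²))*((-1 + 3) + 5))*(-10 - 281) = ((2*3²*(-4 + 3²))*(2 + 5))*(-291) = ((2*9*(-4 + 9))*7)*(-291) = ((2*9*5)*7)*(-291) = (90*7)*(-291) = 630*(-291) = -183330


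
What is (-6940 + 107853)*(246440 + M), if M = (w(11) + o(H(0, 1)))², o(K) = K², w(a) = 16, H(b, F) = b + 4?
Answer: 24972334632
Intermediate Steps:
H(b, F) = 4 + b
M = 1024 (M = (16 + (4 + 0)²)² = (16 + 4²)² = (16 + 16)² = 32² = 1024)
(-6940 + 107853)*(246440 + M) = (-6940 + 107853)*(246440 + 1024) = 100913*247464 = 24972334632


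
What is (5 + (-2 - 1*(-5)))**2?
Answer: 64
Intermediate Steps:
(5 + (-2 - 1*(-5)))**2 = (5 + (-2 + 5))**2 = (5 + 3)**2 = 8**2 = 64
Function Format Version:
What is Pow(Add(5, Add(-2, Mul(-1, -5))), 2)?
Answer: 64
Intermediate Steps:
Pow(Add(5, Add(-2, Mul(-1, -5))), 2) = Pow(Add(5, Add(-2, 5)), 2) = Pow(Add(5, 3), 2) = Pow(8, 2) = 64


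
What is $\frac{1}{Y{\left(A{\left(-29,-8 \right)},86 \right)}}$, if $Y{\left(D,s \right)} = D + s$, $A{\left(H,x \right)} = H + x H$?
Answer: $\frac{1}{289} \approx 0.0034602$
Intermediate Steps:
$A{\left(H,x \right)} = H + H x$
$\frac{1}{Y{\left(A{\left(-29,-8 \right)},86 \right)}} = \frac{1}{- 29 \left(1 - 8\right) + 86} = \frac{1}{\left(-29\right) \left(-7\right) + 86} = \frac{1}{203 + 86} = \frac{1}{289}$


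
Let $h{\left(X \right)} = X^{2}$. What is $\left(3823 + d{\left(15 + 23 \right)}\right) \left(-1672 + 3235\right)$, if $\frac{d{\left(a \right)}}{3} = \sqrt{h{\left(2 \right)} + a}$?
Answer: $5975349 + 4689 \sqrt{42} \approx 6.0057 \cdot 10^{6}$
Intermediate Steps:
$d{\left(a \right)} = 3 \sqrt{4 + a}$ ($d{\left(a \right)} = 3 \sqrt{2^{2} + a} = 3 \sqrt{4 + a}$)
$\left(3823 + d{\left(15 + 23 \right)}\right) \left(-1672 + 3235\right) = \left(3823 + 3 \sqrt{4 + \left(15 + 23\right)}\right) \left(-1672 + 3235\right) = \left(3823 + 3 \sqrt{4 + 38}\right) 1563 = \left(3823 + 3 \sqrt{42}\right) 1563 = 5975349 + 4689 \sqrt{42}$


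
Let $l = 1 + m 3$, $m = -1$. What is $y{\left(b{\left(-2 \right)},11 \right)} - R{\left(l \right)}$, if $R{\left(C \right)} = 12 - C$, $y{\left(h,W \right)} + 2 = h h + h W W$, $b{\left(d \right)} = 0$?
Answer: $-16$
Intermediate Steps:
$l = -2$ ($l = 1 - 3 = -2$)
$y{\left(h,W \right)} = -2 + h^{2} + h W^{2}$ ($y{\left(h,W \right)} = -2 + \left(h h + h W W\right) = -2 + \left(h^{2} + W h W\right) = -2 + \left(h^{2} + h W^{2}\right) = -2 + h^{2} + h W^{2}$)
$y{\left(b{\left(-2 \right)},11 \right)} - R{\left(l \right)} = \left(-2 + 0^{2} + 0 \cdot 11^{2}\right) - \left(12 - -2\right) = \left(-2 + 0 + 0 \cdot 121\right) - \left(12 + 2\right) = \left(-2 + 0 + 0\right) - 14 = -2 - 14 = -16$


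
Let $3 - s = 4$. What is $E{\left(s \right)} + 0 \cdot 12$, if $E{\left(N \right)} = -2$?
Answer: $-2$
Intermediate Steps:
$s = -1$ ($s = 3 - 4 = -1$)
$E{\left(s \right)} + 0 \cdot 12 = -2 + 0 \cdot 12 = -2 + 0 = -2$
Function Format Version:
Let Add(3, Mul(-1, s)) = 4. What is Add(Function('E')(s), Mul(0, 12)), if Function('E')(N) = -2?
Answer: -2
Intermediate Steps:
s = -1 (s = Add(3, Mul(-1, 4)) = Add(3, -4) = -1)
Add(Function('E')(s), Mul(0, 12)) = Add(-2, Mul(0, 12)) = Add(-2, 0) = -2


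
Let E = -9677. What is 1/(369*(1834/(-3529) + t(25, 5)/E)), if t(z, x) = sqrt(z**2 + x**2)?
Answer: -303041757566597/58111937265457053 + 602579096785*sqrt(26)/116223874530914106 ≈ -0.0051884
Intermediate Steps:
t(z, x) = sqrt(x**2 + z**2)
1/(369*(1834/(-3529) + t(25, 5)/E)) = 1/(369*(1834/(-3529) + sqrt(5**2 + 25**2)/(-9677))) = 1/(369*(1834*(-1/3529) + sqrt(25 + 625)*(-1/9677))) = 1/(369*(-1834/3529 + sqrt(650)*(-1/9677))) = 1/(369*(-1834/3529 + (5*sqrt(26))*(-1/9677))) = 1/(369*(-1834/3529 - 5*sqrt(26)/9677)) = 1/(-676746/3529 - 1845*sqrt(26)/9677)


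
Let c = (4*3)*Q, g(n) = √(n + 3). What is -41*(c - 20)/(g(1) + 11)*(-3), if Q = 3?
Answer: 1968/13 ≈ 151.38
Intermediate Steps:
g(n) = √(3 + n)
c = 36 (c = (4*3)*3 = 12*3 = 36)
-41*(c - 20)/(g(1) + 11)*(-3) = -41*(36 - 20)/(√(3 + 1) + 11)*(-3) = -656/(√4 + 11)*(-3) = -656/(2 + 11)*(-3) = -656/13*(-3) = 1968/13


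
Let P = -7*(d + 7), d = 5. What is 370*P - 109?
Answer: -31189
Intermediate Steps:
P = -84 (P = -7*(5 + 7) = -7*12 = -84)
370*P - 109 = 370*(-84) - 109 = -31080 - 109 = -31189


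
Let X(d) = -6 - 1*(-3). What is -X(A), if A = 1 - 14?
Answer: 3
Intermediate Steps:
A = -13
X(d) = -3 (X(d) = -6 + 3 = -3)
-X(A) = -1*(-3) = 3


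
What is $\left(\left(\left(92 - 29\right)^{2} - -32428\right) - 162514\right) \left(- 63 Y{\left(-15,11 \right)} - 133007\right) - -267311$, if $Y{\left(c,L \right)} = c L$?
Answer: $15463724915$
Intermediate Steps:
$Y{\left(c,L \right)} = L c$
$\left(\left(\left(92 - 29\right)^{2} - -32428\right) - 162514\right) \left(- 63 Y{\left(-15,11 \right)} - 133007\right) - -267311 = \left(\left(\left(92 - 29\right)^{2} - -32428\right) - 162514\right) \left(- 63 \cdot 11 \left(-15\right) - 133007\right) - -267311 = \left(\left(63^{2} + 32428\right) - 162514\right) \left(\left(-63\right) \left(-165\right) - 133007\right) + 267311 = \left(\left(3969 + 32428\right) - 162514\right) \left(10395 - 133007\right) + 267311 = \left(36397 - 162514\right) \left(-122612\right) + 267311 = \left(-126117\right) \left(-122612\right) + 267311 = 15463457604 + 267311 = 15463724915$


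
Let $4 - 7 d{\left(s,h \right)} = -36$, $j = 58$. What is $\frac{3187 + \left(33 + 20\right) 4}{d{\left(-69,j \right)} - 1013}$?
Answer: $- \frac{2163}{641} \approx -3.3744$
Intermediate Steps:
$d{\left(s,h \right)} = \frac{40}{7}$ ($d{\left(s,h \right)} = \frac{4}{7} - - \frac{36}{7} = \frac{4}{7} + \frac{36}{7} = \frac{40}{7}$)
$\frac{3187 + \left(33 + 20\right) 4}{d{\left(-69,j \right)} - 1013} = \frac{3187 + \left(33 + 20\right) 4}{\frac{40}{7} - 1013} = \frac{3187 + 53 \cdot 4}{- \frac{7051}{7}} = \left(3187 + 212\right) \left(- \frac{7}{7051}\right) = 3399 \left(- \frac{7}{7051}\right) = - \frac{2163}{641}$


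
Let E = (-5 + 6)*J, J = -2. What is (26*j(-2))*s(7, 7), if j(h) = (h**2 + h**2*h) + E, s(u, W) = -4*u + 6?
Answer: 3432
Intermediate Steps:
E = -2 (E = (-5 + 6)*(-2) = 1*(-2) = -2)
s(u, W) = 6 - 4*u
j(h) = -2 + h**2 + h**3 (j(h) = (h**2 + h**2*h) - 2 = (h**2 + h**3) - 2 = -2 + h**2 + h**3)
(26*j(-2))*s(7, 7) = (26*(-2 + (-2)**2 + (-2)**3))*(6 - 4*7) = (26*(-2 + 4 - 8))*(6 - 28) = (26*(-6))*(-22) = -156*(-22) = 3432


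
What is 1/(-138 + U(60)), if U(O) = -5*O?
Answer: -1/438 ≈ -0.0022831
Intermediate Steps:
1/(-138 + U(60)) = 1/(-138 - 5*60) = 1/(-138 - 300) = 1/(-438) = -1/438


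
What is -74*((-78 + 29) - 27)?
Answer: 5624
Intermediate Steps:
-74*((-78 + 29) - 27) = -74*(-49 - 27) = -74*(-76) = 5624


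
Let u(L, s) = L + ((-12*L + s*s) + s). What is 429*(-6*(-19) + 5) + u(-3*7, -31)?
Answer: 52212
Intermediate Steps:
u(L, s) = s + s² - 11*L (u(L, s) = L + ((-12*L + s²) + s) = L + ((s² - 12*L) + s) = L + (s + s² - 12*L) = s + s² - 11*L)
429*(-6*(-19) + 5) + u(-3*7, -31) = 429*(-6*(-19) + 5) + (-31 + (-31)² - (-33)*7) = 429*(114 + 5) + (-31 + 961 - 11*(-21)) = 429*119 + (-31 + 961 + 231) = 51051 + 1161 = 52212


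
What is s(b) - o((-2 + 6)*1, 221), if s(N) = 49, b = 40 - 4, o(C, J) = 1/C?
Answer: 195/4 ≈ 48.750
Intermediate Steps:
b = 36
s(b) - o((-2 + 6)*1, 221) = 49 - 1/((-2 + 6)*1) = 49 - 1/(4*1) = 49 - 1/4 = 49 - 1*¼ = 49 - ¼ = 195/4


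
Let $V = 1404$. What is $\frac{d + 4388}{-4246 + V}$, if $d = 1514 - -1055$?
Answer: $- \frac{6957}{2842} \approx -2.4479$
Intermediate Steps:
$d = 2569$ ($d = 1514 + 1055 = 2569$)
$\frac{d + 4388}{-4246 + V} = \frac{2569 + 4388}{-4246 + 1404} = \frac{6957}{-2842} = 6957 \left(- \frac{1}{2842}\right) = - \frac{6957}{2842}$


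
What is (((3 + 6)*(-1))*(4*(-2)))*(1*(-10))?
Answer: -720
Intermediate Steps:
(((3 + 6)*(-1))*(4*(-2)))*(1*(-10)) = ((9*(-1))*(-8))*(-10) = -9*(-8)*(-10) = 72*(-10) = -720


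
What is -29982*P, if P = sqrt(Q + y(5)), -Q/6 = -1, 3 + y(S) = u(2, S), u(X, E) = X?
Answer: -29982*sqrt(5) ≈ -67042.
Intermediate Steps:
y(S) = -1 (y(S) = -3 + 2 = -1)
Q = 6 (Q = -6*(-1) = 6)
P = sqrt(5) (P = sqrt(6 - 1) = sqrt(5) ≈ 2.2361)
-29982*P = -29982*sqrt(5)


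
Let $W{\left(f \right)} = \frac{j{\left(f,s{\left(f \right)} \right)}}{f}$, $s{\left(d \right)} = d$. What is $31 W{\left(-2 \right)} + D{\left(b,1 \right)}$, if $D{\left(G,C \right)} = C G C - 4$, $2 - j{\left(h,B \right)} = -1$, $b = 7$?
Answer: $- \frac{87}{2} \approx -43.5$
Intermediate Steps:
$j{\left(h,B \right)} = 3$ ($j{\left(h,B \right)} = 2 - -1 = 2 + 1 = 3$)
$W{\left(f \right)} = \frac{3}{f}$
$D{\left(G,C \right)} = -4 + G C^{2}$ ($D{\left(G,C \right)} = G C^{2} - 4 = -4 + G C^{2}$)
$31 W{\left(-2 \right)} + D{\left(b,1 \right)} = 31 \frac{3}{-2} - \left(4 - 7 \cdot 1^{2}\right) = 31 \cdot 3 \left(- \frac{1}{2}\right) + \left(-4 + 7 \cdot 1\right) = 31 \left(- \frac{3}{2}\right) + \left(-4 + 7\right) = - \frac{93}{2} + 3 = - \frac{87}{2}$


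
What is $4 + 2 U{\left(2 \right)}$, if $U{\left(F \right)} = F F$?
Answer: $12$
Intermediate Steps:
$U{\left(F \right)} = F^{2}$
$4 + 2 U{\left(2 \right)} = 4 + 2 \cdot 2^{2} = 4 + 2 \cdot 4 = 4 + 8 = 12$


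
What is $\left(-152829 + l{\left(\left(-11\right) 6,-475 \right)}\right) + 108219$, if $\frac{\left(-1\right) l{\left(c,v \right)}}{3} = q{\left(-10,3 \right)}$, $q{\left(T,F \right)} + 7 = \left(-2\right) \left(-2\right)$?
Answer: $-44601$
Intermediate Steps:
$q{\left(T,F \right)} = -3$ ($q{\left(T,F \right)} = -7 - -4 = -7 + 4 = -3$)
$l{\left(c,v \right)} = 9$ ($l{\left(c,v \right)} = \left(-3\right) \left(-3\right) = 9$)
$\left(-152829 + l{\left(\left(-11\right) 6,-475 \right)}\right) + 108219 = \left(-152829 + 9\right) + 108219 = -152820 + 108219 = -44601$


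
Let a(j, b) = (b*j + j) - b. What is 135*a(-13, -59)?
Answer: 109755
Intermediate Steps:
a(j, b) = j - b + b*j (a(j, b) = (j + b*j) - b = j - b + b*j)
135*a(-13, -59) = 135*(-13 - 1*(-59) - 59*(-13)) = 135*(-13 + 59 + 767) = 135*813 = 109755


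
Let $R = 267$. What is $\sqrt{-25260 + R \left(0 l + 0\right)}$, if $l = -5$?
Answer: $2 i \sqrt{6315} \approx 158.93 i$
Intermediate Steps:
$\sqrt{-25260 + R \left(0 l + 0\right)} = \sqrt{-25260 + 267 \left(0 \left(-5\right) + 0\right)} = \sqrt{-25260 + 267 \left(0 + 0\right)} = \sqrt{-25260 + 267 \cdot 0} = \sqrt{-25260 + 0} = \sqrt{-25260} = 2 i \sqrt{6315}$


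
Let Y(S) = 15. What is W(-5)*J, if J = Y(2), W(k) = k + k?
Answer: -150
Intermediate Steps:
W(k) = 2*k
J = 15
W(-5)*J = (2*(-5))*15 = -10*15 = -150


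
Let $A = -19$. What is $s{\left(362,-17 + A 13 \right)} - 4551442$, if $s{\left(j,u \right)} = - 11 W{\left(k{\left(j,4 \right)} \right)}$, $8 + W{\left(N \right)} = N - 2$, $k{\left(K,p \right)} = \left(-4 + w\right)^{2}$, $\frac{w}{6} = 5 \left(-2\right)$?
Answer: $-4596388$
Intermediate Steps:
$w = -60$ ($w = 6 \cdot 5 \left(-2\right) = 6 \left(-10\right) = -60$)
$k{\left(K,p \right)} = 4096$ ($k{\left(K,p \right)} = \left(-4 - 60\right)^{2} = \left(-64\right)^{2} = 4096$)
$W{\left(N \right)} = -10 + N$ ($W{\left(N \right)} = -8 + \left(N - 2\right) = -8 + \left(-2 + N\right) = -10 + N$)
$s{\left(j,u \right)} = -44946$ ($s{\left(j,u \right)} = - 11 \left(-10 + 4096\right) = \left(-11\right) 4086 = -44946$)
$s{\left(362,-17 + A 13 \right)} - 4551442 = -44946 - 4551442 = -4596388$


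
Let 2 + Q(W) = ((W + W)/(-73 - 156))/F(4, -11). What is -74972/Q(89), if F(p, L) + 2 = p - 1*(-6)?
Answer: 68674352/1921 ≈ 35749.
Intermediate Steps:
F(p, L) = 4 + p (F(p, L) = -2 + (p - 1*(-6)) = -2 + (p + 6) = -2 + (6 + p) = 4 + p)
Q(W) = -2 - W/916 (Q(W) = -2 + ((W + W)/(-73 - 156))/(4 + 4) = -2 + ((2*W)/(-229))/8 = -2 + ((2*W)*(-1/229))*(1/8) = -2 - 2*W/229*(1/8) = -2 - W/916)
-74972/Q(89) = -74972/(-2 - 1/916*89) = -74972/(-2 - 89/916) = -74972/(-1921/916) = -74972*(-916/1921) = 68674352/1921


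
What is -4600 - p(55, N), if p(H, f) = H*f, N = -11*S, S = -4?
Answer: -7020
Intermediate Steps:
N = 44 (N = -11*(-4) = 44)
-4600 - p(55, N) = -4600 - 55*44 = -4600 - 1*2420 = -4600 - 2420 = -7020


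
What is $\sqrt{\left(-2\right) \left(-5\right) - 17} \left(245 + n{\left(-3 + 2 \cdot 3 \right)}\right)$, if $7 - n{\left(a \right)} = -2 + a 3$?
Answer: $245 i \sqrt{7} \approx 648.21 i$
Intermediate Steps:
$n{\left(a \right)} = 9 - 3 a$ ($n{\left(a \right)} = 7 - \left(-2 + a 3\right) = 7 - \left(-2 + 3 a\right) = 9 - 3 a$)
$\sqrt{\left(-2\right) \left(-5\right) - 17} \left(245 + n{\left(-3 + 2 \cdot 3 \right)}\right) = \sqrt{\left(-2\right) \left(-5\right) - 17} \left(245 + \left(9 - 3 \left(-3 + 2 \cdot 3\right)\right)\right) = \sqrt{10 - 17} \left(245 + \left(9 - 3 \left(-3 + 6\right)\right)\right) = \sqrt{-7} \left(245 + \left(9 - 9\right)\right) = i \sqrt{7} \left(245 + \left(9 - 9\right)\right) = i \sqrt{7} \left(245 + 0\right) = i \sqrt{7} \cdot 245 = 245 i \sqrt{7}$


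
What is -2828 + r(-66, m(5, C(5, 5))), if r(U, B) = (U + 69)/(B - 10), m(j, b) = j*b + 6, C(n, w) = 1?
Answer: -2825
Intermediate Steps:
m(j, b) = 6 + b*j (m(j, b) = b*j + 6 = 6 + b*j)
r(U, B) = (69 + U)/(-10 + B)
-2828 + r(-66, m(5, C(5, 5))) = -2828 + (69 - 66)/(-10 + (6 + 1*5)) = -2828 + 3/(-10 + (6 + 5)) = -2828 + 3/(-10 + 11) = -2828 + 3/1 = -2828 + 1*3 = -2828 + 3 = -2825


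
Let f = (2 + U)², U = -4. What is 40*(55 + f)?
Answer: 2360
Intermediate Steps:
f = 4 (f = (2 - 4)² = (-2)² = 4)
40*(55 + f) = 40*(55 + 4) = 40*59 = 2360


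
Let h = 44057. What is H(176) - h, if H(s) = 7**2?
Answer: -44008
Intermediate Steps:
H(s) = 49
H(176) - h = 49 - 1*44057 = 49 - 44057 = -44008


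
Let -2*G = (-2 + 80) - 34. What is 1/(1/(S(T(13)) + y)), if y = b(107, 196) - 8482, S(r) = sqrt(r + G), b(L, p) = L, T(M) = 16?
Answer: -8375 + I*sqrt(6) ≈ -8375.0 + 2.4495*I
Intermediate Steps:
G = -22 (G = -((-2 + 80) - 34)/2 = -(78 - 34)/2 = -1/2*44 = -22)
S(r) = sqrt(-22 + r) (S(r) = sqrt(r - 22) = sqrt(-22 + r))
y = -8375 (y = 107 - 8482 = -8375)
1/(1/(S(T(13)) + y)) = 1/(1/(sqrt(-22 + 16) - 8375)) = 1/(1/(sqrt(-6) - 8375)) = 1/(1/(I*sqrt(6) - 8375)) = 1/(1/(-8375 + I*sqrt(6))) = -8375 + I*sqrt(6)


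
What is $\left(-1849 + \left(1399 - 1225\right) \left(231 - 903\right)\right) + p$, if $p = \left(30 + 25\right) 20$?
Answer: $-117677$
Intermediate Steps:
$p = 1100$ ($p = 55 \cdot 20 = 1100$)
$\left(-1849 + \left(1399 - 1225\right) \left(231 - 903\right)\right) + p = \left(-1849 + \left(1399 - 1225\right) \left(231 - 903\right)\right) + 1100 = \left(-1849 + 174 \left(-672\right)\right) + 1100 = \left(-1849 - 116928\right) + 1100 = -118777 + 1100 = -117677$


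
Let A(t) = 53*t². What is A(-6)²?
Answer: 3640464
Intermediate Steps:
A(-6)² = (53*(-6)²)² = (53*36)² = 1908² = 3640464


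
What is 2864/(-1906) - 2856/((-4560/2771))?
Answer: 313978717/181070 ≈ 1734.0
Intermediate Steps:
2864/(-1906) - 2856/((-4560/2771)) = 2864*(-1/1906) - 2856/((-4560*1/2771)) = -1432/953 - 2856/(-4560/2771) = -1432/953 - 2856*(-2771/4560) = -1432/953 + 329749/190 = 313978717/181070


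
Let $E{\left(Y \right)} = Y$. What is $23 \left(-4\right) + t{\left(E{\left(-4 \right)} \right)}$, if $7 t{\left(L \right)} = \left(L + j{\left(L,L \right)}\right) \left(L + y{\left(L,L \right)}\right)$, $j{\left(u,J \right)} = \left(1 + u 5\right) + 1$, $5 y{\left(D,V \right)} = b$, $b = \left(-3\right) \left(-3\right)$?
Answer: $- \frac{2978}{35} \approx -85.086$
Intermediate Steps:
$b = 9$
$y{\left(D,V \right)} = \frac{9}{5}$ ($y{\left(D,V \right)} = \frac{1}{5} \cdot 9 = \frac{9}{5}$)
$j{\left(u,J \right)} = 2 + 5 u$ ($j{\left(u,J \right)} = \left(1 + 5 u\right) + 1 = 2 + 5 u$)
$t{\left(L \right)} = \frac{\left(2 + 6 L\right) \left(\frac{9}{5} + L\right)}{7}$ ($t{\left(L \right)} = \frac{\left(L + \left(2 + 5 L\right)\right) \left(L + \frac{9}{5}\right)}{7} = \frac{\left(2 + 6 L\right) \left(\frac{9}{5} + L\right)}{7}$)
$23 \left(-4\right) + t{\left(E{\left(-4 \right)} \right)} = 23 \left(-4\right) + \left(\frac{18}{35} + \frac{6 \left(-4\right)^{2}}{7} + \frac{64}{35} \left(-4\right)\right) = -92 + \left(\frac{18}{35} + \frac{6}{7} \cdot 16 - \frac{256}{35}\right) = -92 + \left(\frac{18}{35} + \frac{96}{7} - \frac{256}{35}\right) = -92 + \frac{242}{35} = - \frac{2978}{35}$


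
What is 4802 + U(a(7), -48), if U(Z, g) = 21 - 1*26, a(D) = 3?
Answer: 4797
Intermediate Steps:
U(Z, g) = -5 (U(Z, g) = 21 - 26 = -5)
4802 + U(a(7), -48) = 4802 - 5 = 4797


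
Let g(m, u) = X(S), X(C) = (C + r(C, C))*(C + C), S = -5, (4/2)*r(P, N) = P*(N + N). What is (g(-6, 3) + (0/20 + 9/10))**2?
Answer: 3964081/100 ≈ 39641.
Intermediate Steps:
r(P, N) = N*P (r(P, N) = (P*(N + N))/2 = (P*(2*N))/2 = (2*N*P)/2 = N*P)
X(C) = 2*C*(C + C**2) (X(C) = (C + C*C)*(C + C) = (C + C**2)*(2*C) = 2*C*(C + C**2))
g(m, u) = -200 (g(m, u) = 2*(-5)**2*(1 - 5) = 2*25*(-4) = -200)
(g(-6, 3) + (0/20 + 9/10))**2 = (-200 + (0/20 + 9/10))**2 = (-200 + (0*(1/20) + 9*(1/10)))**2 = (-200 + (0 + 9/10))**2 = (-200 + 9/10)**2 = (-1991/10)**2 = 3964081/100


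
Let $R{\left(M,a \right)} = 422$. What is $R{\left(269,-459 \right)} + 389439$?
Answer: $389861$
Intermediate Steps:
$R{\left(269,-459 \right)} + 389439 = 422 + 389439 = 389861$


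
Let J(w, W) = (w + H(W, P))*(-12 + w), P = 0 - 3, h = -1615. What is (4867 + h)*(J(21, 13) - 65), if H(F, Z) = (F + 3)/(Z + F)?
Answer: 2250384/5 ≈ 4.5008e+5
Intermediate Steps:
P = -3
H(F, Z) = (3 + F)/(F + Z)
J(w, W) = (-12 + w)*(w + (3 + W)/(-3 + W)) (J(w, W) = (w + (3 + W)/(W - 3))*(-12 + w) = (w + (3 + W)/(-3 + W))*(-12 + w) = (-12 + w)*(w + (3 + W)/(-3 + W)))
(4867 + h)*(J(21, 13) - 65) = (4867 - 1615)*((-36 - 12*13 + 21*(3 + 13) + 21*(-12 + 21)*(-3 + 13))/(-3 + 13) - 65) = 3252*((-36 - 156 + 21*16 + 21*9*10)/10 - 65) = 3252*((-36 - 156 + 336 + 1890)/10 - 65) = 3252*((⅒)*2034 - 65) = 3252*(1017/5 - 65) = 3252*(692/5) = 2250384/5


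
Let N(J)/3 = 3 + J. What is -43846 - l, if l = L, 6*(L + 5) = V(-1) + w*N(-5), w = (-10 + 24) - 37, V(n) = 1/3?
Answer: -789553/18 ≈ -43864.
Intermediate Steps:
N(J) = 9 + 3*J (N(J) = 3*(3 + J) = 9 + 3*J)
V(n) = ⅓
w = -23 (w = 14 - 37 = -23)
L = 325/18 (L = -5 + (⅓ - 23*(9 + 3*(-5)))/6 = -5 + (⅓ - 23*(9 - 15))/6 = -5 + (⅓ - 23*(-6))/6 = -5 + (⅓ + 138)/6 = -5 + (⅙)*(415/3) = -5 + 415/18 = 325/18 ≈ 18.056)
l = 325/18 ≈ 18.056
-43846 - l = -43846 - 1*325/18 = -43846 - 325/18 = -789553/18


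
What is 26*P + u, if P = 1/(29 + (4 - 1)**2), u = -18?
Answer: -329/19 ≈ -17.316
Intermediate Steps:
P = 1/38 (P = 1/(29 + 3**2) = 1/(29 + 9) = 1/38 ≈ 0.026316)
26*P + u = 26*(1/38) - 18 = 13/19 - 18 = -329/19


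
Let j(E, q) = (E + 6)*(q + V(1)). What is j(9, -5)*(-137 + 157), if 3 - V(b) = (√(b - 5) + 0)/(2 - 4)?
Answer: -600 + 300*I ≈ -600.0 + 300.0*I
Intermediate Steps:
V(b) = 3 + √(-5 + b)/2 (V(b) = 3 - (√(b - 5) + 0)/(2 - 4) = 3 - (√(-5 + b) + 0)/(-2) = 3 - √(-5 + b)*(-1)/2 = 3 - (-1)*√(-5 + b)/2 = 3 + √(-5 + b)/2)
j(E, q) = (6 + E)*(3 + I + q) (j(E, q) = (E + 6)*(q + (3 + √(-5 + 1)/2)) = (6 + E)*(q + (3 + √(-4)/2)) = (6 + E)*(q + (3 + (2*I)/2)) = (6 + E)*(q + (3 + I)) = (6 + E)*(3 + I + q))
j(9, -5)*(-137 + 157) = (18 + 6*I + 6*(-5) + 9*(-5) + 9*(3 + I))*(-137 + 157) = (18 + 6*I - 30 - 45 + (27 + 9*I))*20 = (-30 + 15*I)*20 = -600 + 300*I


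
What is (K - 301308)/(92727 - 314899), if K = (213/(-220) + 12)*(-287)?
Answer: 66984309/48877840 ≈ 1.3704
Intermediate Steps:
K = -696549/220 (K = (213*(-1/220) + 12)*(-287) = (-213/220 + 12)*(-287) = (2427/220)*(-287) = -696549/220 ≈ -3166.1)
(K - 301308)/(92727 - 314899) = (-696549/220 - 301308)/(92727 - 314899) = -66984309/220/(-222172) = -66984309/220*(-1/222172) = 66984309/48877840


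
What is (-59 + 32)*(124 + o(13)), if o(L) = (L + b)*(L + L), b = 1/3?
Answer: -12708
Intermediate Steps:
b = ⅓ ≈ 0.33333
o(L) = 2*L*(⅓ + L) (o(L) = (L + ⅓)*(L + L) = (⅓ + L)*(2*L) = 2*L*(⅓ + L))
(-59 + 32)*(124 + o(13)) = (-59 + 32)*(124 + (⅔)*13*(1 + 3*13)) = -27*(124 + (⅔)*13*(1 + 39)) = -27*(124 + (⅔)*13*40) = -27*(124 + 1040/3) = -27*1412/3 = -12708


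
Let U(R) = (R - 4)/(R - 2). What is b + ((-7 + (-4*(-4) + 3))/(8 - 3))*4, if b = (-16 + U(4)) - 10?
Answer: -82/5 ≈ -16.400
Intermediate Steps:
U(R) = (-4 + R)/(-2 + R)
b = -26 (b = (-16 + (-4 + 4)/(-2 + 4)) - 10 = (-16 + 0/2) - 10 = (-16 + (½)*0) - 10 = (-16 + 0) - 10 = -16 - 10 = -26)
b + ((-7 + (-4*(-4) + 3))/(8 - 3))*4 = -26 + ((-7 + (-4*(-4) + 3))/(8 - 3))*4 = -26 + ((-7 + (16 + 3))/5)*4 = -26 + ((-7 + 19)*(⅕))*4 = -26 + (12*(⅕))*4 = -26 + (12/5)*4 = -26 + 48/5 = -82/5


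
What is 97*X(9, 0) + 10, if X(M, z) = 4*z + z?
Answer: 10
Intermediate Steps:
X(M, z) = 5*z
97*X(9, 0) + 10 = 97*(5*0) + 10 = 97*0 + 10 = 0 + 10 = 10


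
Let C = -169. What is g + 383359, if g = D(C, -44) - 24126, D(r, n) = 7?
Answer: 359240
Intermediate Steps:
g = -24119 (g = 7 - 24126 = -24119)
g + 383359 = -24119 + 383359 = 359240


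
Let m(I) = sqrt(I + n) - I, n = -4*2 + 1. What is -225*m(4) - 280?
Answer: 620 - 225*I*sqrt(3) ≈ 620.0 - 389.71*I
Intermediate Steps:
n = -7 (n = -8 + 1 = -7)
m(I) = sqrt(-7 + I) - I (m(I) = sqrt(I - 7) - I = sqrt(-7 + I) - I)
-225*m(4) - 280 = -225*(sqrt(-7 + 4) - 1*4) - 280 = -225*(sqrt(-3) - 4) - 280 = -225*(I*sqrt(3) - 4) - 280 = -225*(-4 + I*sqrt(3)) - 280 = (900 - 225*I*sqrt(3)) - 280 = 620 - 225*I*sqrt(3)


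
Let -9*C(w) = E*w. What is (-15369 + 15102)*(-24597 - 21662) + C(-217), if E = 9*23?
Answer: 12356144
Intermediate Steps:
E = 207
C(w) = -23*w
(-15369 + 15102)*(-24597 - 21662) + C(-217) = (-15369 + 15102)*(-24597 - 21662) - 23*(-217) = -267*(-46259) + 4991 = 12351153 + 4991 = 12356144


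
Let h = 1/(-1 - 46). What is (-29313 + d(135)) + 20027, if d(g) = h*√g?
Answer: -9286 - 3*√15/47 ≈ -9286.3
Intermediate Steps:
h = -1/47 (h = 1/(-47) = -1/47 ≈ -0.021277)
d(g) = -√g/47
(-29313 + d(135)) + 20027 = (-29313 - 3*√15/47) + 20027 = -9286 - 3*√15/47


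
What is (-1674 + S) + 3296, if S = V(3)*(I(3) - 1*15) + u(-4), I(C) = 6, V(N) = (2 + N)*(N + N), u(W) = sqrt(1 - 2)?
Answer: 1352 + I ≈ 1352.0 + 1.0*I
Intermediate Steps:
u(W) = I (u(W) = sqrt(-1) = I)
V(N) = 2*N*(2 + N) (V(N) = (2 + N)*(2*N) = 2*N*(2 + N))
S = -270 + I (S = (2*3*(2 + 3))*(6 - 1*15) + I = (2*3*5)*(6 - 15) + I = 30*(-9) + I = -270 + I ≈ -270.0 + 1.0*I)
(-1674 + S) + 3296 = (-1674 + (-270 + I)) + 3296 = (-1944 + I) + 3296 = 1352 + I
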